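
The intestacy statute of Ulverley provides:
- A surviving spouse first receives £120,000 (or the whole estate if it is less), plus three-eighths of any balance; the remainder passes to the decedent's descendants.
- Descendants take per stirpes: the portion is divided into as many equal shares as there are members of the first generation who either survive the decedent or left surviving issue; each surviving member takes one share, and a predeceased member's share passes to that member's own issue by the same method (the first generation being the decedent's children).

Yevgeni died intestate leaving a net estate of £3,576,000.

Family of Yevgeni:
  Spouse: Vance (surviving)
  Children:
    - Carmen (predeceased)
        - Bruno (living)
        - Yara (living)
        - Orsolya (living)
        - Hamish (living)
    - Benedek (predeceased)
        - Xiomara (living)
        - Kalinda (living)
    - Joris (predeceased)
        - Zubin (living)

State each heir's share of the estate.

Vance first takes £120,000, leaving a balance of £3,456,000. Vance then takes three-eighths of the balance (£1,296,000), for a total of £1,416,000. The remaining £2,160,000 passes to the descendants.
The descendants' portion (£2,160,000) is divided into 3 shares of £720,000: Carmen's £720,000 share passes to Carmen's issue; Benedek's £720,000 share passes to Benedek's issue; Joris's £720,000 share passes to Joris's issue.
Carmen's share (£720,000) is divided into 4 shares of £180,000: Bruno, Yara, Orsolya, and Hamish each take £180,000.
Benedek's share (£720,000) is divided into 2 shares of £360,000: Xiomara and Kalinda each take £360,000.
Joris's share (£720,000) passes entirely to Zubin.

Vance: £1,416,000; Bruno: £180,000; Yara: £180,000; Orsolya: £180,000; Hamish: £180,000; Xiomara: £360,000; Kalinda: £360,000; Zubin: £720,000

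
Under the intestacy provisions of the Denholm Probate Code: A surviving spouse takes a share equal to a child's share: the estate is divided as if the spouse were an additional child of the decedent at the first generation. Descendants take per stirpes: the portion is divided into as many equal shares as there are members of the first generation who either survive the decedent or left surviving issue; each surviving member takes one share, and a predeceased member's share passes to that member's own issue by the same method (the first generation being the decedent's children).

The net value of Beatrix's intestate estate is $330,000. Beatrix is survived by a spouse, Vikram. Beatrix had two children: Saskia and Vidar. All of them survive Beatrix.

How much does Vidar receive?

The spouse counts as an additional share at the children's level, so there are 3 primary shares of $110,000. Vikram takes one such share ($110,000).
The children's combined portion ($220,000) is divided into 2 shares of $110,000: Saskia and Vidar each take $110,000.

Vidar receives $110,000.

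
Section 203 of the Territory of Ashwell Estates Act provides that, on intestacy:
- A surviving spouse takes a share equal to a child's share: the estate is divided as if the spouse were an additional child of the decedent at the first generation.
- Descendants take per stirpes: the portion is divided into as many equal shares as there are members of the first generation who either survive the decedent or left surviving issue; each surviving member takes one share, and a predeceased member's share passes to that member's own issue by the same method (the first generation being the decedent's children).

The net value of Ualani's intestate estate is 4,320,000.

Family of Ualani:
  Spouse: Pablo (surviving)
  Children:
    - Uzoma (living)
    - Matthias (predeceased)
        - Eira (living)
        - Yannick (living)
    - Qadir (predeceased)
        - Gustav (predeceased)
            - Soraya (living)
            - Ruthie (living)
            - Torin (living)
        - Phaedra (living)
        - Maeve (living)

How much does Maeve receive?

The spouse counts as an additional share at the children's level, so there are 4 primary shares of 1,080,000. Pablo takes one such share (1,080,000).
The children's combined portion (3,240,000) is divided into 3 shares of 1,080,000: Uzoma takes 1,080,000; Matthias's 1,080,000 share passes to Matthias's issue; Qadir's 1,080,000 share passes to Qadir's issue.
Matthias's share (1,080,000) is divided into 2 shares of 540,000: Eira and Yannick each take 540,000.
Qadir's share (1,080,000) is divided into 3 shares of 360,000: Phaedra and Maeve each take 360,000; Gustav's 360,000 share passes to Gustav's issue.
Gustav's share (360,000) is divided into 3 shares of 120,000: Soraya, Ruthie, and Torin each take 120,000.

Maeve receives 360,000.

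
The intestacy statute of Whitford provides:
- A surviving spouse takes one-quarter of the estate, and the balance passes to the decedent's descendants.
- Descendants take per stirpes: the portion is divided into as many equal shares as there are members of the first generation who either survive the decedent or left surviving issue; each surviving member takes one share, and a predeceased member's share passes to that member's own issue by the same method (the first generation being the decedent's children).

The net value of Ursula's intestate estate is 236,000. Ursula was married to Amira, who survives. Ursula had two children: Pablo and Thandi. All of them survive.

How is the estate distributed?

Amira takes one-quarter of 236,000 = 59,000. The remaining 177,000 passes to the descendants.
The descendants' portion (177,000) is divided into 2 shares of 88,500: Pablo and Thandi each take 88,500.

Amira: 59,000; Pablo: 88,500; Thandi: 88,500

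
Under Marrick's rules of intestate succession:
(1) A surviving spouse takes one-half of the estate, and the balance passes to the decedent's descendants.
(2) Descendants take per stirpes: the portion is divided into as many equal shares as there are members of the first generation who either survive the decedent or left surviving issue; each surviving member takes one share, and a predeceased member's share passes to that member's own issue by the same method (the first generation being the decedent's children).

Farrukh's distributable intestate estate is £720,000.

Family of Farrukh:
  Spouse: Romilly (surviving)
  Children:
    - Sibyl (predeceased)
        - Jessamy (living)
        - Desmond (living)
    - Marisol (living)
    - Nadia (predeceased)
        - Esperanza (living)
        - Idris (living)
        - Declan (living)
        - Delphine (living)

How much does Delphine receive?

Delphine receives £30,000.

Romilly takes one-half of £720,000 = £360,000. The remaining £360,000 passes to the descendants.
The descendants' portion (£360,000) is divided into 3 shares of £120,000: Marisol takes £120,000; Sibyl's £120,000 share passes to Sibyl's issue; Nadia's £120,000 share passes to Nadia's issue.
Sibyl's share (£120,000) is divided into 2 shares of £60,000: Jessamy and Desmond each take £60,000.
Nadia's share (£120,000) is divided into 4 shares of £30,000: Esperanza, Idris, Declan, and Delphine each take £30,000.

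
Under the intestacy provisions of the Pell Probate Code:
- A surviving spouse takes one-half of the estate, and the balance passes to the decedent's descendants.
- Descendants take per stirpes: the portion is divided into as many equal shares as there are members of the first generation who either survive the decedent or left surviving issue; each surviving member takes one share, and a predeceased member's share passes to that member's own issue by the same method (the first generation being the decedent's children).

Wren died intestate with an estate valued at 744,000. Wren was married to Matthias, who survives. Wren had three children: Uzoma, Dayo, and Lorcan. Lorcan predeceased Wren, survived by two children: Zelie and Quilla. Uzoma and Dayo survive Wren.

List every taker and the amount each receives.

Matthias takes one-half of 744,000 = 372,000. The remaining 372,000 passes to the descendants.
The descendants' portion (372,000) is divided into 3 shares of 124,000: Uzoma and Dayo each take 124,000; Lorcan's 124,000 share passes to Lorcan's issue.
Lorcan's share (124,000) is divided into 2 shares of 62,000: Zelie and Quilla each take 62,000.

Matthias: 372,000; Uzoma: 124,000; Dayo: 124,000; Zelie: 62,000; Quilla: 62,000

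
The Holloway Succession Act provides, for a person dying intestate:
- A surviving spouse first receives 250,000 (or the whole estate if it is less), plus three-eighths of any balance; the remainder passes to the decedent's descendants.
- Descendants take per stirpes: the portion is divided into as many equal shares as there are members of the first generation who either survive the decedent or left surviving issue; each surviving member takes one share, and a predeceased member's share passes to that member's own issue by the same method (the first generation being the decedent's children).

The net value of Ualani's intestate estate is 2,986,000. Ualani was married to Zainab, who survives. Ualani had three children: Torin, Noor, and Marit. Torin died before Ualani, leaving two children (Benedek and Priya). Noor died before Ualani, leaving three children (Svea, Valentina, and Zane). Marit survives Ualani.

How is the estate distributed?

Zainab: 1,276,000; Benedek: 285,000; Priya: 285,000; Svea: 190,000; Valentina: 190,000; Zane: 190,000; Marit: 570,000

Zainab first takes 250,000, leaving a balance of 2,736,000. Zainab then takes three-eighths of the balance (1,026,000), for a total of 1,276,000. The remaining 1,710,000 passes to the descendants.
The descendants' portion (1,710,000) is divided into 3 shares of 570,000: Marit takes 570,000; Torin's 570,000 share passes to Torin's issue; Noor's 570,000 share passes to Noor's issue.
Torin's share (570,000) is divided into 2 shares of 285,000: Benedek and Priya each take 285,000.
Noor's share (570,000) is divided into 3 shares of 190,000: Svea, Valentina, and Zane each take 190,000.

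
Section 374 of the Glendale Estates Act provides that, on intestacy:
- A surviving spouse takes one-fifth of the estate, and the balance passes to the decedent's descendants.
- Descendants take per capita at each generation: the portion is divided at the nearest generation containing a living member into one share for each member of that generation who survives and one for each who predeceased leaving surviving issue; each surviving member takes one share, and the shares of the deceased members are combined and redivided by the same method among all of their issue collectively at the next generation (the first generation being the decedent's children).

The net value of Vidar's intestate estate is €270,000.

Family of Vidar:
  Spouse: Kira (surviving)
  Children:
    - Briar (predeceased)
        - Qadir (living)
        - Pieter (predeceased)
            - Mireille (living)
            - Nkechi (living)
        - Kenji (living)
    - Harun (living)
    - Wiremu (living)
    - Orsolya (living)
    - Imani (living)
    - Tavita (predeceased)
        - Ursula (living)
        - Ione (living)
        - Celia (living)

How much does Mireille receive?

Mireille receives €6,000.

Kira takes one-fifth of €270,000 = €54,000. The remaining €216,000 passes to the descendants.
The descendants' portion (€216,000) is divided at the children's generation into 6 shares of €36,000. Harun, Wiremu, Orsolya, and Imani each take €36,000. The 2 shares of the deceased (Briar and Tavita) are combined into a pool of €72,000.
That pool (€72,000) is divided at the grandchildren's generation into 6 shares of €12,000. Qadir, Kenji, Ursula, Ione, and Celia each take €12,000. The remaining share for the deceased Pieter (€12,000) is carried to the next generation.
That pool (€12,000) is divided at the great-grandchildren's generation equally among Mireille and Nkechi: €6,000 each.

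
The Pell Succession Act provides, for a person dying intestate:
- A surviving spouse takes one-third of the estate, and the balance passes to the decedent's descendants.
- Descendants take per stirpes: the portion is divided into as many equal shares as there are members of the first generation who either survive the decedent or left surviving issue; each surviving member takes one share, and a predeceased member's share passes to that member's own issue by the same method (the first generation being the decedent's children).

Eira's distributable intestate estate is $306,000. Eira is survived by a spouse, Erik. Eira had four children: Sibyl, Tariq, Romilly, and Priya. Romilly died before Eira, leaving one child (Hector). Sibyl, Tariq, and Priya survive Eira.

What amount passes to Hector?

Hector receives $51,000.

Erik takes one-third of $306,000 = $102,000. The remaining $204,000 passes to the descendants.
The descendants' portion ($204,000) is divided into 4 shares of $51,000: Sibyl, Tariq, and Priya each take $51,000; Romilly's $51,000 share passes to Romilly's issue.
Romilly's share ($51,000) passes entirely to Hector.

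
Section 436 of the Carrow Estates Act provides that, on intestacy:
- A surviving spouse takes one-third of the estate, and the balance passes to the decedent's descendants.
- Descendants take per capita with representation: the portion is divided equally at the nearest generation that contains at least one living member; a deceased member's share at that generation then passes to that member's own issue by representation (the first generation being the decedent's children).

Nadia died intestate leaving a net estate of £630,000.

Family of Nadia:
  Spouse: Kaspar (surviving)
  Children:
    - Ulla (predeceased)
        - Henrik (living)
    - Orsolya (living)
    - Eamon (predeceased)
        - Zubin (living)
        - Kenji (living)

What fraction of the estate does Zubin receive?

Zubin receives 1/9 of the estate.

Kaspar takes one-third of £630,000 = £210,000. The remaining £420,000 passes to the descendants.
The descendants' portion (£420,000) is divided into 3 shares of £140,000: Orsolya takes £140,000; Ulla's £140,000 share passes to Ulla's issue; Eamon's £140,000 share passes to Eamon's issue.
Ulla's share (£140,000) passes entirely to Henrik.
Eamon's share (£140,000) is divided into 2 shares of £70,000: Zubin and Kenji each take £70,000.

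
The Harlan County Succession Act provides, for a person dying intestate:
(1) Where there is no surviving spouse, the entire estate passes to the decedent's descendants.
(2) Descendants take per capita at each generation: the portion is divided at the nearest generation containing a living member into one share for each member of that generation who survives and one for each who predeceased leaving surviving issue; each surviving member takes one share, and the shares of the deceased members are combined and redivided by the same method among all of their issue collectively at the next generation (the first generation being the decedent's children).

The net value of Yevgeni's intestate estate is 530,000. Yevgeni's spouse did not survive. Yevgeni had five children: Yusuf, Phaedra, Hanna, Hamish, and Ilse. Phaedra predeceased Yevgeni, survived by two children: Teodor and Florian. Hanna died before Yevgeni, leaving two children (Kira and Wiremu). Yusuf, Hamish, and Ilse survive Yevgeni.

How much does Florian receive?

The entire 530,000 passes to the descendants.
That amount (530,000) is divided at the children's generation into 5 shares of 106,000. Yusuf, Hamish, and Ilse each take 106,000. The 2 shares of the deceased (Phaedra and Hanna) are combined into a pool of 212,000.
That pool (212,000) is divided at the grandchildren's generation equally among Teodor, Florian, Kira, and Wiremu: 53,000 each.

Florian receives 53,000.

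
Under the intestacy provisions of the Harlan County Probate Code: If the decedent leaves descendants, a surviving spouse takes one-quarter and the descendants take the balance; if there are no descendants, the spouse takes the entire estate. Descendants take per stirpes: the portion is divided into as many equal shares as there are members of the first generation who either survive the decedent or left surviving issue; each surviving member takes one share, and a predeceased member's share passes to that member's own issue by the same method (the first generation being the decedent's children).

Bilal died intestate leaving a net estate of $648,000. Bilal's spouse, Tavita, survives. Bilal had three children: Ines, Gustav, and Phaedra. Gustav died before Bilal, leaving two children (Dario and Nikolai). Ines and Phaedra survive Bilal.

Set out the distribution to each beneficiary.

Tavita takes one-quarter of $648,000 = $162,000. The remaining $486,000 passes to the descendants.
The descendants' portion ($486,000) is divided into 3 shares of $162,000: Ines and Phaedra each take $162,000; Gustav's $162,000 share passes to Gustav's issue.
Gustav's share ($162,000) is divided into 2 shares of $81,000: Dario and Nikolai each take $81,000.

Tavita: $162,000; Ines: $162,000; Dario: $81,000; Nikolai: $81,000; Phaedra: $162,000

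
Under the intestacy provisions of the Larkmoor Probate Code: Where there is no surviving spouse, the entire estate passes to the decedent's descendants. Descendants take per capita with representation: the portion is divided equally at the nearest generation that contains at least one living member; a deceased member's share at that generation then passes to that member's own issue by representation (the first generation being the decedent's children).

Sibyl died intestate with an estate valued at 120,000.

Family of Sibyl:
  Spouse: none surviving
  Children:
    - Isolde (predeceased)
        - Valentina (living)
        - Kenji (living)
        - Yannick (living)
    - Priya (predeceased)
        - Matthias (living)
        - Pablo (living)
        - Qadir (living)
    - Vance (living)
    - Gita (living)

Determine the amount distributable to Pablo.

The entire 120,000 passes to the descendants.
That amount (120,000) is divided into 4 shares of 30,000: Vance and Gita each take 30,000; Isolde's 30,000 share passes to Isolde's issue; Priya's 30,000 share passes to Priya's issue.
Isolde's share (30,000) is divided into 3 shares of 10,000: Valentina, Kenji, and Yannick each take 10,000.
Priya's share (30,000) is divided into 3 shares of 10,000: Matthias, Pablo, and Qadir each take 10,000.

Pablo receives 10,000.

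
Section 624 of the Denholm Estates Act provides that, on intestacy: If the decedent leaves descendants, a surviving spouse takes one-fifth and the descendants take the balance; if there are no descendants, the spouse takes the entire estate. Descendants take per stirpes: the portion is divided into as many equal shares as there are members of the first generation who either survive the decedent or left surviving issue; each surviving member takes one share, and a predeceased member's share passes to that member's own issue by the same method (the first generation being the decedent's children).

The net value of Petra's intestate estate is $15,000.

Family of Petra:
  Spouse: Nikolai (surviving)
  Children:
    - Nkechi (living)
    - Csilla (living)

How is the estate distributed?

Nikolai: $3,000; Nkechi: $6,000; Csilla: $6,000

Nikolai takes one-fifth of $15,000 = $3,000. The remaining $12,000 passes to the descendants.
The descendants' portion ($12,000) is divided into 2 shares of $6,000: Nkechi and Csilla each take $6,000.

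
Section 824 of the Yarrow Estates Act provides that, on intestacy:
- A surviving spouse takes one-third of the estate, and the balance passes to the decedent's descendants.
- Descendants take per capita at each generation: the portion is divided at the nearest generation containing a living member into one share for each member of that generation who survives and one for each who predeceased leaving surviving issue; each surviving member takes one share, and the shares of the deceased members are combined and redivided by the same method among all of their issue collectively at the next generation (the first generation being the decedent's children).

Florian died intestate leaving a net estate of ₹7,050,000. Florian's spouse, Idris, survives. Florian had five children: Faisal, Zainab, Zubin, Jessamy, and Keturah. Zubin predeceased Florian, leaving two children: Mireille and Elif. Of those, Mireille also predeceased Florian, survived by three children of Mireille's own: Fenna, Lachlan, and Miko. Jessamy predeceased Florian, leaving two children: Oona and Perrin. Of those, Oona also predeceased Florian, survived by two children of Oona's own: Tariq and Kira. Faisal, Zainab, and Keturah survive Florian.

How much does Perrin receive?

Idris takes one-third of ₹7,050,000 = ₹2,350,000. The remaining ₹4,700,000 passes to the descendants.
The descendants' portion (₹4,700,000) is divided at the children's generation into 5 shares of ₹940,000. Faisal, Zainab, and Keturah each take ₹940,000. The 2 shares of the deceased (Zubin and Jessamy) are combined into a pool of ₹1,880,000.
That pool (₹1,880,000) is divided at the grandchildren's generation into 4 shares of ₹470,000. Elif and Perrin each take ₹470,000. The 2 shares of the deceased (Mireille and Oona) are combined into a pool of ₹940,000.
That pool (₹940,000) is divided at the great-grandchildren's generation equally among Fenna, Lachlan, Miko, Tariq, and Kira: ₹188,000 each.

Perrin receives ₹470,000.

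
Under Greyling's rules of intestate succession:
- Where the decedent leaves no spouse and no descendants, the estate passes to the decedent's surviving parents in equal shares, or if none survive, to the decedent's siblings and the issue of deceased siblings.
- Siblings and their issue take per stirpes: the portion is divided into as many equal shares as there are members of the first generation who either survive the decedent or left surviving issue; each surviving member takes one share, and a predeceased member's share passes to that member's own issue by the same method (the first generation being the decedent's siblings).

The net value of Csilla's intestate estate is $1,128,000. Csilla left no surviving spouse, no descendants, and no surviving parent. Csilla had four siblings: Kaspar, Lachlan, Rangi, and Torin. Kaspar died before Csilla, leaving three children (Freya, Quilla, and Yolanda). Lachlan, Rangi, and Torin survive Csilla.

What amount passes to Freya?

Freya receives $94,000.

The entire $1,128,000 passes to the siblings and their issue.
That amount ($1,128,000) is divided into 4 shares of $282,000: Lachlan, Rangi, and Torin each take $282,000; Kaspar's $282,000 share passes to Kaspar's issue.
Kaspar's share ($282,000) is divided into 3 shares of $94,000: Freya, Quilla, and Yolanda each take $94,000.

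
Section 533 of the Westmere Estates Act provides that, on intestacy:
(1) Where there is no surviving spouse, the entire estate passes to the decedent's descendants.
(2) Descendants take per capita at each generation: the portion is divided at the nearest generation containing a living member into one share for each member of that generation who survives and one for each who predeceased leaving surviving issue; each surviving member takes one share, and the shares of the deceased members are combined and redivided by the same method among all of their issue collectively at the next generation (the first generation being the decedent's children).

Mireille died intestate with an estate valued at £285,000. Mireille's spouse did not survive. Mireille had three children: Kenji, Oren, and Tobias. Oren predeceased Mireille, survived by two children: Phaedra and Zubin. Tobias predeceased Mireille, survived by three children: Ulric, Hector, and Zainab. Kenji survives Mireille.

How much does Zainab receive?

Zainab receives £38,000.

The entire £285,000 passes to the descendants.
That amount (£285,000) is divided at the children's generation into 3 shares of £95,000. Kenji takes £95,000. The 2 shares of the deceased (Oren and Tobias) are combined into a pool of £190,000.
That pool (£190,000) is divided at the grandchildren's generation equally among Phaedra, Zubin, Ulric, Hector, and Zainab: £38,000 each.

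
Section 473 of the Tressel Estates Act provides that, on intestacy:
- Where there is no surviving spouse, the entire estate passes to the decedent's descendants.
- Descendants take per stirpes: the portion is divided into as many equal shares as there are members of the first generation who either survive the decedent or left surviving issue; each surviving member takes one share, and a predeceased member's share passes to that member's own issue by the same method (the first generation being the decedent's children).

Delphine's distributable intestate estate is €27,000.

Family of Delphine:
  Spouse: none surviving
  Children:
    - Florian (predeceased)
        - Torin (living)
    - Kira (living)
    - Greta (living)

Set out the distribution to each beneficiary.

Torin: €9,000; Kira: €9,000; Greta: €9,000

The entire €27,000 passes to the descendants.
That amount (€27,000) is divided into 3 shares of €9,000: Kira and Greta each take €9,000; Florian's €9,000 share passes to Florian's issue.
Florian's share (€9,000) passes entirely to Torin.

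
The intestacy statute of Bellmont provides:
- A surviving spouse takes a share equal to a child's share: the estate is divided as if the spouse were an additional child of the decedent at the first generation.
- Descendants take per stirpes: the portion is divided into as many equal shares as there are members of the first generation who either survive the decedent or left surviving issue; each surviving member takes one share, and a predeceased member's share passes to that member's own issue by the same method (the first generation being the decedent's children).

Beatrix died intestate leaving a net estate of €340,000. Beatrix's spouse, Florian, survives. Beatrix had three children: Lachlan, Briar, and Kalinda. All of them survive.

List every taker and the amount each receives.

Florian: €85,000; Lachlan: €85,000; Briar: €85,000; Kalinda: €85,000

The spouse counts as an additional share at the children's level, so there are 4 primary shares of €85,000. Florian takes one such share (€85,000).
The children's combined portion (€255,000) is divided into 3 shares of €85,000: Lachlan, Briar, and Kalinda each take €85,000.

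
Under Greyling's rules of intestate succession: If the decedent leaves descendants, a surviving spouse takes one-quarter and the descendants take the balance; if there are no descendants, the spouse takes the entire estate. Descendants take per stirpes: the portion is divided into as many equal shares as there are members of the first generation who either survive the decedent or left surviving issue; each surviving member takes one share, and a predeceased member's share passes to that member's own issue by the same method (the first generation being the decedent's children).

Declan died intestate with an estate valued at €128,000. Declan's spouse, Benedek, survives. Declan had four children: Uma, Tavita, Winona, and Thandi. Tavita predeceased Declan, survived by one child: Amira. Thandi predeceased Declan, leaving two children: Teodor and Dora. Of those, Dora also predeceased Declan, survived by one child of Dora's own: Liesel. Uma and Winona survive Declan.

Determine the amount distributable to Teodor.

Teodor receives €12,000.

Benedek takes one-quarter of €128,000 = €32,000. The remaining €96,000 passes to the descendants.
The descendants' portion (€96,000) is divided into 4 shares of €24,000: Uma and Winona each take €24,000; Tavita's €24,000 share passes to Tavita's issue; Thandi's €24,000 share passes to Thandi's issue.
Tavita's share (€24,000) passes entirely to Amira.
Thandi's share (€24,000) is divided into 2 shares of €12,000: Teodor takes €12,000; Dora's €12,000 share passes to Dora's issue.
Dora's share (€12,000) passes entirely to Liesel.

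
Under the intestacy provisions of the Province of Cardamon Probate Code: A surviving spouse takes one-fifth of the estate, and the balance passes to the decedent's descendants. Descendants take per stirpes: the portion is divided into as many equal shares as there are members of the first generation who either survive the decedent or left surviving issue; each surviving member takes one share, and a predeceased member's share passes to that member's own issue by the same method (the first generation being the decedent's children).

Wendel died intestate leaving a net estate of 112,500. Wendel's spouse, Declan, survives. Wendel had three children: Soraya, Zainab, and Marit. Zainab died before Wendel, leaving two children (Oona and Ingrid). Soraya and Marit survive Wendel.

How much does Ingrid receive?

Ingrid receives 15,000.

Declan takes one-fifth of 112,500 = 22,500. The remaining 90,000 passes to the descendants.
The descendants' portion (90,000) is divided into 3 shares of 30,000: Soraya and Marit each take 30,000; Zainab's 30,000 share passes to Zainab's issue.
Zainab's share (30,000) is divided into 2 shares of 15,000: Oona and Ingrid each take 15,000.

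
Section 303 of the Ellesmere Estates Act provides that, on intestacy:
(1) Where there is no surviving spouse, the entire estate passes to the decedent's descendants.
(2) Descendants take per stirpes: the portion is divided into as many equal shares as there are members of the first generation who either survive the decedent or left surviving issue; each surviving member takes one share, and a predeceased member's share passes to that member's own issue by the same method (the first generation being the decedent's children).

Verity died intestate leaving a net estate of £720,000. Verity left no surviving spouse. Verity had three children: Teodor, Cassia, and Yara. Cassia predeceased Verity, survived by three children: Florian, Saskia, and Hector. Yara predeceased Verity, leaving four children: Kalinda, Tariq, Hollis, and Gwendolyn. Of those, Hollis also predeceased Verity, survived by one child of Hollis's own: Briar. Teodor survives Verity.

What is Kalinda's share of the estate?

The entire £720,000 passes to the descendants.
That amount (£720,000) is divided into 3 shares of £240,000: Teodor takes £240,000; Cassia's £240,000 share passes to Cassia's issue; Yara's £240,000 share passes to Yara's issue.
Cassia's share (£240,000) is divided into 3 shares of £80,000: Florian, Saskia, and Hector each take £80,000.
Yara's share (£240,000) is divided into 4 shares of £60,000: Kalinda, Tariq, and Gwendolyn each take £60,000; Hollis's £60,000 share passes to Hollis's issue.
Hollis's share (£60,000) passes entirely to Briar.

Kalinda receives £60,000.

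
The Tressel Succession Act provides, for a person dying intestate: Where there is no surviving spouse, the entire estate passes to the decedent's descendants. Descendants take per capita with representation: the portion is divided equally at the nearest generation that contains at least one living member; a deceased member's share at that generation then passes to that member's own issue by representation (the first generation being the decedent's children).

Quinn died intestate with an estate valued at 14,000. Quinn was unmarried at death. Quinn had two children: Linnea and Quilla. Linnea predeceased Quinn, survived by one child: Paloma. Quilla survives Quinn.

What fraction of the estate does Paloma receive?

The entire 14,000 passes to the descendants.
That amount (14,000) is divided into 2 shares of 7,000: Quilla takes 7,000; Linnea's 7,000 share passes to Linnea's issue.
Linnea's share (7,000) passes entirely to Paloma.

Paloma receives 1/2 of the estate.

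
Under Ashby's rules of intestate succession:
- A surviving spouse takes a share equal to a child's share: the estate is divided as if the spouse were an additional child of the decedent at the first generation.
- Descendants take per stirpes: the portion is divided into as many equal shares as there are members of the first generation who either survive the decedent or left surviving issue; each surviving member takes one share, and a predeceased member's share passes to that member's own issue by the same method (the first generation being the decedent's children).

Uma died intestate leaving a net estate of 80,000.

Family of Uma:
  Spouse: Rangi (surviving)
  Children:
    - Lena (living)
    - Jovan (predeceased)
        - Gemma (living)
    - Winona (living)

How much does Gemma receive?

Gemma receives 20,000.

The spouse counts as an additional share at the children's level, so there are 4 primary shares of 20,000. Rangi takes one such share (20,000).
The children's combined portion (60,000) is divided into 3 shares of 20,000: Lena and Winona each take 20,000; Jovan's 20,000 share passes to Jovan's issue.
Jovan's share (20,000) passes entirely to Gemma.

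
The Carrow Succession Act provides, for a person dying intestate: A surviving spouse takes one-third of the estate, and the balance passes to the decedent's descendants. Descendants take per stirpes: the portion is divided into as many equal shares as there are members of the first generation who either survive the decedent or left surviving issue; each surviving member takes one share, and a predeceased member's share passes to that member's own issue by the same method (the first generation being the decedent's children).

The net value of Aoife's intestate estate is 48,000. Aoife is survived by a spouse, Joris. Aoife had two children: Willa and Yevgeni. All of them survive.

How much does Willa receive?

Willa receives 16,000.

Joris takes one-third of 48,000 = 16,000. The remaining 32,000 passes to the descendants.
The descendants' portion (32,000) is divided into 2 shares of 16,000: Willa and Yevgeni each take 16,000.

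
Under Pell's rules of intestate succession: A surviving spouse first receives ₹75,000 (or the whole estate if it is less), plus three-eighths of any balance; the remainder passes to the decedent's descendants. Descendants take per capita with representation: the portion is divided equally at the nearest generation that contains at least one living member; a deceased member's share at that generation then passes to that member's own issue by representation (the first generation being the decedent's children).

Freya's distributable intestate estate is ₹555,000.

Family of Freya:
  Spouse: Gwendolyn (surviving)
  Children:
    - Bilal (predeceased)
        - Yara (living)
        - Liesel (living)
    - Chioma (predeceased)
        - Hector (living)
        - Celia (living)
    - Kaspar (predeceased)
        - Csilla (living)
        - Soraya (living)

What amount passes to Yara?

Yara receives ₹50,000.

Gwendolyn first takes ₹75,000, leaving a balance of ₹480,000. Gwendolyn then takes three-eighths of the balance (₹180,000), for a total of ₹255,000. The remaining ₹300,000 passes to the descendants.
No child survives, so the initial division is made at the grandchildren's generation.
The descendants' portion (₹300,000) is divided into 6 shares of ₹50,000: Yara, Liesel, Hector, Celia, Csilla, and Soraya each take ₹50,000.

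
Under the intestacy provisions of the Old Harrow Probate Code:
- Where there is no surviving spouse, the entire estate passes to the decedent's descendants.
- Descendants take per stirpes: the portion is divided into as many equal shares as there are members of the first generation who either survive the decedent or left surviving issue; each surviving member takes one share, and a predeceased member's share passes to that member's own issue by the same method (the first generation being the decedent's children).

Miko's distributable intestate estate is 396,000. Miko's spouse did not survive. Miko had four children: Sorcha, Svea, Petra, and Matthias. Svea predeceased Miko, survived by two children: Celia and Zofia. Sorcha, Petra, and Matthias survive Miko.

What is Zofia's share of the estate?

Zofia receives 49,500.

The entire 396,000 passes to the descendants.
That amount (396,000) is divided into 4 shares of 99,000: Sorcha, Petra, and Matthias each take 99,000; Svea's 99,000 share passes to Svea's issue.
Svea's share (99,000) is divided into 2 shares of 49,500: Celia and Zofia each take 49,500.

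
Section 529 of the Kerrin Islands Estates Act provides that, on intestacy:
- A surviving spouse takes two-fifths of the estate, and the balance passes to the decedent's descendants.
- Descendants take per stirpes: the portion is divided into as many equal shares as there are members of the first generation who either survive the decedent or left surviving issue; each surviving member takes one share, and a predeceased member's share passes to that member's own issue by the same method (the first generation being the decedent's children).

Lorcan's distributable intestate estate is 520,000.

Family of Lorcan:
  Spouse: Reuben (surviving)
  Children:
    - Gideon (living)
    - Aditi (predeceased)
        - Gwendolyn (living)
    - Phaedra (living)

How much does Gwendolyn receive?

Gwendolyn receives 104,000.

Reuben takes two-fifths of 520,000 = 208,000. The remaining 312,000 passes to the descendants.
The descendants' portion (312,000) is divided into 3 shares of 104,000: Gideon and Phaedra each take 104,000; Aditi's 104,000 share passes to Aditi's issue.
Aditi's share (104,000) passes entirely to Gwendolyn.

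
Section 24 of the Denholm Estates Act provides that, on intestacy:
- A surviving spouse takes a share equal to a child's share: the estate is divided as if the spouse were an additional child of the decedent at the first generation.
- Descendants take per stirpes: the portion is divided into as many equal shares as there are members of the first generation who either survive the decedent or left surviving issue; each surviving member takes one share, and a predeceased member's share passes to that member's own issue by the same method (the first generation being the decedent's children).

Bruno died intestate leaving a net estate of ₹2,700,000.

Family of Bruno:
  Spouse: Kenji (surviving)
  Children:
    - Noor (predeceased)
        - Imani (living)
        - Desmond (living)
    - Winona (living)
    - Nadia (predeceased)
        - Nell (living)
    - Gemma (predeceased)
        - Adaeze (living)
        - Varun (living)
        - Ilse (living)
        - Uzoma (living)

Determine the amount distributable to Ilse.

The spouse counts as an additional share at the children's level, so there are 5 primary shares of ₹540,000. Kenji takes one such share (₹540,000).
The children's combined portion (₹2,160,000) is divided into 4 shares of ₹540,000: Winona takes ₹540,000; Noor's ₹540,000 share passes to Noor's issue; Nadia's ₹540,000 share passes to Nadia's issue; Gemma's ₹540,000 share passes to Gemma's issue.
Noor's share (₹540,000) is divided into 2 shares of ₹270,000: Imani and Desmond each take ₹270,000.
Nadia's share (₹540,000) passes entirely to Nell.
Gemma's share (₹540,000) is divided into 4 shares of ₹135,000: Adaeze, Varun, Ilse, and Uzoma each take ₹135,000.

Ilse receives ₹135,000.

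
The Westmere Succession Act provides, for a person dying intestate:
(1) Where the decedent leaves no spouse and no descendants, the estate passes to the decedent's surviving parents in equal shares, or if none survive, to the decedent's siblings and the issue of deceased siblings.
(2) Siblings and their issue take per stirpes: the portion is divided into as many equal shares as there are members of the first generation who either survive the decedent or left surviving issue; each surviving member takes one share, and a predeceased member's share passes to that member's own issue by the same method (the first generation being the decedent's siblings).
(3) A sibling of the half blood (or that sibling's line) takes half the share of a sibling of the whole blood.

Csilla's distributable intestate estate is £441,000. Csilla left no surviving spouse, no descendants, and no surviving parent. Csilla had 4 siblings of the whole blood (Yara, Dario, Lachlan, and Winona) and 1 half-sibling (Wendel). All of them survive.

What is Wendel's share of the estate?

The entire £441,000 passes to the siblings and their issue.
Counting each half-blood sibling's line as half a unit, there are 9/2 units in £441,000, so one unit is £98,000. Whole-blood lines (Yara, Dario, Lachlan, and Winona) take £98,000 each; half-blood lines (Wendel) take £49,000 each.

Wendel receives £49,000.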